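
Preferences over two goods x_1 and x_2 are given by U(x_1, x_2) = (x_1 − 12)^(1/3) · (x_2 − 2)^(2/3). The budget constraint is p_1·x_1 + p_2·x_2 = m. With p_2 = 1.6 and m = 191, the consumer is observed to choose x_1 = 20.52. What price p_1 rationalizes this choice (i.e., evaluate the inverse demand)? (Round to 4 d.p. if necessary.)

p_1 = 5

Let x_1' = x_1−12, x_2' = x_2−2. MRS = (1/2)·x_2'/x_1' = p_1/p_2.
After buying the subsistence bundle (12, 2), a share 1/3 of the remaining income goes to x_1: x_1* = 12 + 1/3·(m − 12p_1 − 2p_2)/p_1.
Set x_1* = 20.52 in the demand function and solve for p_1: p_1 = 5.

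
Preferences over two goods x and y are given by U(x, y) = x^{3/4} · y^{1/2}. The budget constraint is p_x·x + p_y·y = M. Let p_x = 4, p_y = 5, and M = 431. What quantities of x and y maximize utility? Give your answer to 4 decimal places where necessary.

MU_x/MU_y = (0.75·y)/(0.5·x); tangency sets this equal to p_x/p_y.
Rearranging, p_y·y = (2/3)·p_x·x. Substituting into the budget gives p_x·x·(1 + (2/3)) = M.
Demand: x*(p_x,p_y,M) = 0.6·M/p_x and y* = 0.4·M/p_y.
At p_x=4, p_y=5, M=431: x* = 0.6·431/4 = 64.65, y* = 34.48.

x* = 64.65, y* = 34.48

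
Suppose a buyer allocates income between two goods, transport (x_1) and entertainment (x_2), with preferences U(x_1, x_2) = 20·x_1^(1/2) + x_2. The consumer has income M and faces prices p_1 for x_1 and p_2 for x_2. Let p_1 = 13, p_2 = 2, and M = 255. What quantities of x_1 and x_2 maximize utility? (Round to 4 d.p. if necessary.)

x_1* = 2.3669, x_2* = 112.1154

MU_x_1 = 10/√x_1, MU_x_2 = 1. Tangency: 10/√x_1 = p_1/p_2.
Solve: √x_1 = 10·p_2/p_1, so x_1*(p_1,p_2) = (10·p_2/p_1)², and x_2* = (M − p_1·x_1*)/p_2.
Plugging in: x_1* = (10·2/13)² = 2.3669, x_2* = 112.1154.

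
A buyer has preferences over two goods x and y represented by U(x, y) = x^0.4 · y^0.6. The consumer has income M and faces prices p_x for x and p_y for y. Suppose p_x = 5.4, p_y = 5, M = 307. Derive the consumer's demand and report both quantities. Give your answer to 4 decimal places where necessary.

x* = 22.7407, y* = 36.84

MU_x/MU_y = (0.4·y)/(0.6·x); tangency sets this equal to p_x/p_y.
So 0.4·p_y·y = 0.6·p_x·x; combined with the budget, a share 0.4 of income goes to x.
Demand: x*(p_x,p_y,M) = 0.4·M/p_x and y* = 0.6·M/p_y.
At p_x=5.4, p_y=5, M=307: x* = 0.4·307/5.4 = 22.7407, y* = 36.84.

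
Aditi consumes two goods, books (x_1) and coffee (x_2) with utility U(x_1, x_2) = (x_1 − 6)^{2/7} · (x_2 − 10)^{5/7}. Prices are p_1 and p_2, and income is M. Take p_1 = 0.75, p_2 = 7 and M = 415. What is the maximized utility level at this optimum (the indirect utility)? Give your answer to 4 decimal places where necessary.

V = 50.6229

Substituting into the budget: x_1* = 6 + 2/7·(M − 6·p_1 − 10·p_2)/p_1, and x_2* = 10 + 5/7·(…)/p_2.
Discretionary income = 415 − 6·0.75 − 10·7 = 340.5; x_1* = 6 + 2/7·340.5/0.75 = 135.7143; x_2* = 10 + 5/7·340.5/7 = 44.7449.
Utility at the optimum: U(135.7143, 44.7449) = 50.6229.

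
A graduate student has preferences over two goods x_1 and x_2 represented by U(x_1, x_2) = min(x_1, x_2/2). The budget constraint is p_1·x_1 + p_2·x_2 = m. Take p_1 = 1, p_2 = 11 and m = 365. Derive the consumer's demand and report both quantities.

x_1* = 15.8696, x_2* = 31.7391

Leontief preferences: the optimum is at the kink where x_1/1 = x_2/2, i.e. x_2 = 2·x_1.
Budget: p_1·x_1 + p_2·2·x_1 = m, so (p_1 + 2·p_2)·x_1 = m.
Demand: x_1*(p_1,p_2,m) = m/(p_1 + 2·p_2), x_2* = 2·m/(p_1 + 2·p_2).
Here 1 + 2·11 = 23, giving x_1* = 15.8696 and x_2* = 31.7391.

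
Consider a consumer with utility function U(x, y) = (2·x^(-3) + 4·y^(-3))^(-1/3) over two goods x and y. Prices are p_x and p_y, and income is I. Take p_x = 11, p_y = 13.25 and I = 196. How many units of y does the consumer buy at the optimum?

Numerically y/x = 1.135146, so x* = 196/(11 + 13.25·1.135146) = 7.5267 and y* = 1.135146·7.5267 = 8.5439.

y* = 8.5439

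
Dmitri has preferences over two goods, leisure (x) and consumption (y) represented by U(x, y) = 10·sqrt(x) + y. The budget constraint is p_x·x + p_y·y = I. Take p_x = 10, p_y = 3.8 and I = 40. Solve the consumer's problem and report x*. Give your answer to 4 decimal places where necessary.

x* = 3.61

Utility is quasi-linear in y; the FOC for x is 5/√x = p_x/p_y.
Thus x* = (5·p_y/p_x)² — independent of I — with the rest of income spent on y.
Plugging in: x* = (5·3.8/10)² = 3.61.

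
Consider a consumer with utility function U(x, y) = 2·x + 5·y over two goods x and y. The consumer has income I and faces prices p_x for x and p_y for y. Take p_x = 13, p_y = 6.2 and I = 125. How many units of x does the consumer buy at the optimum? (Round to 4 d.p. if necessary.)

x* = 0

Perfect substitutes: compare marginal utility per dollar. 2/p_x vs 5/p_y → 0.1538 vs 0.8065.
y gives more utility per dollar, so spend all income on y: y* = I/p_y, x* = 0.
Numerically: x* = 0, y* = 20.1613.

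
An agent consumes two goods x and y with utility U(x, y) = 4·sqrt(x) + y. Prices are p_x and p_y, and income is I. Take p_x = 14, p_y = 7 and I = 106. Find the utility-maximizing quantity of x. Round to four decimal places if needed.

x* = 1

Solve: √x = 2·p_y/p_x, so x*(p_x,p_y) = (2·p_y/p_x)², and y* = (I − p_x·x*)/p_y.
Plugging in: x* = (2·7/14)² = 1.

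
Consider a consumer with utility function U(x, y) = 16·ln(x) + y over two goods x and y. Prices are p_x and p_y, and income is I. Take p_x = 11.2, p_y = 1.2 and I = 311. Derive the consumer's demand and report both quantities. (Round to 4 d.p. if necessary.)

MU_x = 16/x, MU_y = 1. Tangency: 16/x = p_x/p_y.
So x*(p_x,p_y) = 16·p_y/p_x, independent of income; and y* = (I − 16·p_y)/p_y.
At the given prices: x* = 16·1.2/11.2 = 1.7143, and y* = 243.1667.

x* = 1.7143, y* = 243.1667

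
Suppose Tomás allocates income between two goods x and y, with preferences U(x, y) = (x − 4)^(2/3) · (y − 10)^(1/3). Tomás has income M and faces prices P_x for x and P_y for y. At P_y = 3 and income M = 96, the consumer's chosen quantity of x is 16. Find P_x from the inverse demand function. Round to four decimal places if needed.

P_x = 3

Let x' = x−4, y' = y−10. MRS = 2·y'/x' = P_x/P_y.
Substituting into the budget: x* = 4 + 2/3·(M − 4·P_x − 10·P_y)/P_x, and y* = 10 + 1/3·(…)/P_y.
Set x* = 16 in the demand function and solve for P_x: P_x = 3.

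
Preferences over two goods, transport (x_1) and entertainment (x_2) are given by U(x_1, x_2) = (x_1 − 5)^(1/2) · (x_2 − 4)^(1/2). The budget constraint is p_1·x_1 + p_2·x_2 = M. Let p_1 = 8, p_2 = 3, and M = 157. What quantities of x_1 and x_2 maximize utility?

x_1* = 11.5625, x_2* = 21.5

Let x_1' = x_1−5, x_2' = x_2−4. MRS = x_2'/x_1' = p_1/p_2.
Substituting into the budget: x_1* = 5 + 0.5·(M − 5·p_1 − 4·p_2)/p_1, and x_2* = 4 + 0.5·(…)/p_2.
Discretionary income = 157 − 5·8 − 4·3 = 105; x_1* = 5 + 0.5·105/8 = 11.5625; x_2* = 4 + 0.5·105/3 = 21.5.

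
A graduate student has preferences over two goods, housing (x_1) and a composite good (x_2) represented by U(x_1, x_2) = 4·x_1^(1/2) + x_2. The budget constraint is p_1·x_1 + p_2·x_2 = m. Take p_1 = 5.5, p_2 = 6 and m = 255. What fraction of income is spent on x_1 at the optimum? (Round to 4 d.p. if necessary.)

share on x_1 = 0.1027

MU_x_1 = 2/√x_1, MU_x_2 = 1. Tangency: 2/√x_1 = p_1/p_2.
Thus x_1* = (2·p_2/p_1)² — independent of m — with the rest of income spent on x_2.
Plugging in: x_1* = (2·6/5.5)² = 4.7603, x_2* = 38.1364.
Expenditure on x_1: 5.5·4.7603 = 26.1818; share = 0.1027.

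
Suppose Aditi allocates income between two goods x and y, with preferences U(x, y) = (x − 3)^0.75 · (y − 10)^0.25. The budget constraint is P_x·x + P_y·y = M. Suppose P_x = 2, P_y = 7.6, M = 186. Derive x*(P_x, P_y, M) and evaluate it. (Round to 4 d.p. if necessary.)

x* = 42

This is Cobb-Douglas in (x−3, y−10): tangency gives 0.75·P_y·(y−10) = 0.25·P_x·(x−3).
After buying the subsistence bundle (3, 10), a share 0.75 of the remaining income goes to x: x* = 3 + 0.75·(M − 3P_x − 10P_y)/P_x.
Discretionary income = 186 − 3·2 − 10·7.6 = 104; x* = 3 + 0.75·104/2 = 42.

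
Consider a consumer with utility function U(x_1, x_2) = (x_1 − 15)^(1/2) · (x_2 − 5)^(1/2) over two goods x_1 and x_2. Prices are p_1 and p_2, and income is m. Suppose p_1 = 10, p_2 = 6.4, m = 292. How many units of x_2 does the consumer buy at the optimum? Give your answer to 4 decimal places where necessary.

This is Cobb-Douglas in (x_1−15, x_2−5): tangency gives 0.5·p_2·(x_2−5) = 0.5·p_1·(x_1−15).
After buying the subsistence bundle (15, 5), a share 0.5 of the remaining income goes to x_1: x_1* = 15 + 0.5·(m − 15p_1 − 5p_2)/p_1.
Discretionary income = 292 − 15·10 − 5·6.4 = 110; x_2* = 5 + 0.5·110/6.4 = 13.5938.

x_2* = 13.5938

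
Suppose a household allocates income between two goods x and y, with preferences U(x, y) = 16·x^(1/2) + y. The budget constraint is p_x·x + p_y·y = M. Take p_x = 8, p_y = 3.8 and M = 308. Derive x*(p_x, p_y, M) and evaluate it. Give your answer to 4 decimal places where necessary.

x* = 14.44

MU_x = 8/√x, MU_y = 1. Tangency: 8/√x = p_x/p_y.
Thus x* = (8·p_y/p_x)² — independent of M — with the rest of income spent on y.
Plugging in: x* = (8·3.8/8)² = 14.44.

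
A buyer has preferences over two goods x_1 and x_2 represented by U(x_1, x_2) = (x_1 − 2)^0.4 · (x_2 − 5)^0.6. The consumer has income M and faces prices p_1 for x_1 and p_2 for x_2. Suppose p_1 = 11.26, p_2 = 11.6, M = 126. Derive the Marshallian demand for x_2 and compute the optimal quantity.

x_2* = 7.3524

MRS = (2/3)·(x_2−5)/(x_1−2). Tangency with p_1/p_2 gives x_2−5 = (3/2)·(p_1/p_2)·(x_1−2).
Substituting into the budget: x_1* = 2 + 0.4·(M − 2·p_1 − 5·p_2)/p_1, and x_2* = 5 + 0.6·(…)/p_2.
Discretionary income = 126 − 2·11.26 − 5·11.6 = 45.48; x_2* = 5 + 0.6·45.48/11.6 = 7.3524.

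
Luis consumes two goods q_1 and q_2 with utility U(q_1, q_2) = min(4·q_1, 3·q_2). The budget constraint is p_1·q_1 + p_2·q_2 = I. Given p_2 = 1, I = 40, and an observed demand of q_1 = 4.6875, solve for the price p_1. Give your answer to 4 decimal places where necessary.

p_1 = 7.2

With perfect complements, no substitution: consume in ratio q_1:q_2 = 3:4.
Budget: p_1·q_1 + p_2·(4/3)·q_1 = I, so (3·p_1 + 4·p_2)·q_1 = 3·I.
Demand: q_1*(p_1,p_2,I) = 3·I/(3·p_1 + 4·p_2), q_2* = 4·I/(3·p_1 + 4·p_2).
Set q_1* = 4.6875 in the demand function and solve for p_1: p_1 = 7.2.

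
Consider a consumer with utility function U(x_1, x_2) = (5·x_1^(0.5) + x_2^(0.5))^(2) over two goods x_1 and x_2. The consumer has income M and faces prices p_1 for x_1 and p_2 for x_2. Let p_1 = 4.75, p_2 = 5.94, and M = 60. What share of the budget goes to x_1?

share on x_1 = 0.969

MU_x_1 ∝ 5·x_1^(-0.5), MU_x_2 ∝ x_2^(-0.5), so MRS = 5·(x_2/x_1)^(0.5) = p_1/p_2.
Solve for the ratio: x_2/x_1 = [(1/5)·p_1/p_2]^(2).
With the ratio pinned down, the budget gives x_1* = M/(p_1 + p_2·(x_2/x_1)) and x_2* = (x_2/x_1)·x_1*.
Numerically x_2/x_1 = 0.025578, so x_1* = 60/(4.75 + 5.94·0.025578) = 12.2401 and x_2* = 0.025578·12.2401 = 0.3131.
Expenditure on x_1: 4.75·12.2401 = 58.1403; share = 0.969.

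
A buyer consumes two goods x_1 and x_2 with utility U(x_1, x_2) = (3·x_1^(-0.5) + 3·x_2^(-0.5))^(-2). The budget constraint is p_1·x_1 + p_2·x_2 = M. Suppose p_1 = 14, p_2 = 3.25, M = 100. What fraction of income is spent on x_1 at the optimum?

share on x_1 = 0.6194

MU_x_1 ∝ 3·x_1^(-1.5), MU_x_2 ∝ 3·x_2^(-1.5), so MRS = (x_2/x_1)^(1.5) = p_1/p_2.
Solve for the ratio: x_2/x_1 = [p_1/p_2]^(2/3).
Substitute x_2 = (x_2/x_1)·x_1 into the budget: x_1* = M/(p_1 + p_2·(x_2/x_1)).
Numerically x_2/x_1 = 2.647462, so x_1* = 100/(14 + 3.25·2.647462) = 4.4239 and x_2* = 2.647462·4.4239 = 11.7122.
Expenditure on x_1: 14·4.4239 = 61.9352; share = 0.6194.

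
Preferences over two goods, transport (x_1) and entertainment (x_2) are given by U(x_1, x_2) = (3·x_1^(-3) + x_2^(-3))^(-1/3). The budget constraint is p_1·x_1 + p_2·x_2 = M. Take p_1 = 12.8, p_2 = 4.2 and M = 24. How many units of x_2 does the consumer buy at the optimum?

MU_x_1 ∝ 3·x_1^(-4), MU_x_2 ∝ x_2^(-4), so MRS = 3·(x_2/x_1)^(4) = p_1/p_2.
Solve for the ratio: x_2/x_1 = [(1/3)·p_1/p_2]^(0.25).
With the ratio pinned down, the budget gives x_1* = M/(p_1 + p_2·(x_2/x_1)) and x_2* = (x_2/x_1)·x_1*.
Numerically x_2/x_1 = 1.003945, so x_1* = 24/(12.8 + 4.2·1.003945) = 1.4104 and x_2* = 1.003945·1.4104 = 1.416.

x_2* = 1.416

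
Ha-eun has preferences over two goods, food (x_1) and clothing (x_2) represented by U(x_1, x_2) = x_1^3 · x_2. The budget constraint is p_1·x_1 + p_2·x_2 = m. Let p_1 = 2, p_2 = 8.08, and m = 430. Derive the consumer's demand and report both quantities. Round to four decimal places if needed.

MU_x_1/MU_x_2 = (3·x_2)/(x_1); tangency sets this equal to p_1/p_2.
Rearranging, p_2·x_2 = (1/3)·p_1·x_1. Substituting into the budget gives p_1·x_1·(1 + (1/3)) = m.
Demand: x_1*(p_1,p_2,m) = 0.75·m/p_1 and x_2* = 0.25·m/p_2.
At p_1=2, p_2=8.08, m=430: x_1* = 0.75·430/2 = 161.25, x_2* = 13.3045.

x_1* = 161.25, x_2* = 13.3045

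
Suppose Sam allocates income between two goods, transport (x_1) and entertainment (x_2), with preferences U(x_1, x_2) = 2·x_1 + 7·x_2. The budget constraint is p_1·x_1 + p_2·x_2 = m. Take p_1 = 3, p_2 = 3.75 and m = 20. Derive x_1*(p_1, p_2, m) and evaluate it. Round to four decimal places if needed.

x_1* = 0

Perfect substitutes: compare marginal utility per dollar. 2/p_1 vs 7/p_2 → 0.6667 vs 1.8667.
x_2 gives more utility per dollar, so spend all income on x_2: x_2* = m/p_2, x_1* = 0.
Numerically: x_1* = 0, x_2* = 5.3333.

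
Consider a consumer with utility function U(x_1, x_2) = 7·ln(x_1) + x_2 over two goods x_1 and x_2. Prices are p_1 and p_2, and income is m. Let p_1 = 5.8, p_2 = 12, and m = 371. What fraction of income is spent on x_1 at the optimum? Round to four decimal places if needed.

share on x_1 = 0.2264

Set MRS = p_1/p_2: (7/x_1)/1 = p_1/p_2.
So x_1*(p_1,p_2) = 7·p_2/p_1, independent of income; and x_2* = (m − 7·p_2)/p_2.
At the given prices: x_1* = 7·12/5.8 = 14.4828, and x_2* = 23.9167.
Expenditure on x_1: 5.8·14.4828 = 84; share = 0.2264.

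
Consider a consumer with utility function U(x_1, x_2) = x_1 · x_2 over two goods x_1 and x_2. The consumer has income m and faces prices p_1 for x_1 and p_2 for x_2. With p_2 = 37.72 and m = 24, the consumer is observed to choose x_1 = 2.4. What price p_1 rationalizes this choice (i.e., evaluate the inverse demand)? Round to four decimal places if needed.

MU_x_1/MU_x_2 = (x_2)/(x_1); tangency sets this equal to p_1/p_2.
Rearranging, p_2·x_2 = p_1·x_1. Substituting into the budget gives p_1·x_1·(1 + 1) = m.
Demand: x_1*(p_1,p_2,m) = 0.5·m/p_1 and x_2* = 0.5·m/p_2.
Set x_1* = 2.4 in the demand function and solve for p_1: p_1 = 5.

p_1 = 5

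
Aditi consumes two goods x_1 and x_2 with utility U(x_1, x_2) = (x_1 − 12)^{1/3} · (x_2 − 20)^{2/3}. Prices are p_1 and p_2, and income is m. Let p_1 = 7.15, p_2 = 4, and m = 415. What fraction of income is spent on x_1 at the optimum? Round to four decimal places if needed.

This is Cobb-Douglas in (x_1−12, x_2−20): tangency gives 1/3·p_2·(x_2−20) = 2/3·p_1·(x_1−12).
After buying the subsistence bundle (12, 20), a share 1/3 of the remaining income goes to x_1: x_1* = 12 + 1/3·(m − 12p_1 − 20p_2)/p_1.
Discretionary income = 415 − 12·7.15 − 20·4 = 249.2; x_1* = 12 + 1/3·249.2/7.15 = 23.6177; x_2* = 20 + 2/3·249.2/4 = 61.5333.
Expenditure on x_1: 7.15·23.6177 = 168.8667; share = 0.4069.

share on x_1 = 0.4069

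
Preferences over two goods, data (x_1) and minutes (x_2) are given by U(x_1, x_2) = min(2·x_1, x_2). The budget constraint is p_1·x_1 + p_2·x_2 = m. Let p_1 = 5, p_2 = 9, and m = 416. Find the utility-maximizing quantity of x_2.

Demand: x_1*(p_1,p_2,m) = m/(p_1 + 2·p_2), x_2* = 2·m/(p_1 + 2·p_2).
Here 5 + 2·9 = 23, giving x_2* = 36.1739.

x_2* = 36.1739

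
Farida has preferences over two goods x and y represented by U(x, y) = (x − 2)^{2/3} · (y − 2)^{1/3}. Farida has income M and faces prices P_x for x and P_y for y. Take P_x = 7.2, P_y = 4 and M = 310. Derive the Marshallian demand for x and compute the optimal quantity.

Substituting into the budget: x* = 2 + 2/3·(M − 2·P_x − 2·P_y)/P_x, and y* = 2 + 1/3·(…)/P_y.
Discretionary income = 310 − 2·7.2 − 2·4 = 287.6; x* = 2 + 2/3·287.6/7.2 = 28.6296.

x* = 28.6296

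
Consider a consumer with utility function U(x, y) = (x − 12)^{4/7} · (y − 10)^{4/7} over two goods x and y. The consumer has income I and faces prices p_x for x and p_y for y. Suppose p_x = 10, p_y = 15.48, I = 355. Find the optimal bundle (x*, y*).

x* = 16.01, y* = 12.5904

This is Cobb-Douglas in (x−12, y−10): tangency gives 4/7·p_y·(y−10) = 4/7·p_x·(x−12).
After buying the subsistence bundle (12, 10), a share 0.5 of the remaining income goes to x: x* = 12 + 0.5·(I − 12p_x − 10p_y)/p_x.
Discretionary income = 355 − 12·10 − 10·15.48 = 80.2; x* = 12 + 0.5·80.2/10 = 16.01; y* = 10 + 0.5·80.2/15.48 = 12.5904.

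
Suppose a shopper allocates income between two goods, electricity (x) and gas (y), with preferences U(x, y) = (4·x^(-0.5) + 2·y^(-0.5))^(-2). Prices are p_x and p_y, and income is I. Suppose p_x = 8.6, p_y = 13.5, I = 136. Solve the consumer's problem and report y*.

MU_x ∝ 4·x^(-1.5), MU_y ∝ 2·y^(-1.5), so MRS = 2·(y/x)^(1.5) = p_x/p_y.
Hence y/x = ((1/2)·p_x/p_y)^(1/(1.5)), i.e. raised to the 2/3 power.
Substitute y = (y/x)·x into the budget: x* = I/(p_x + p_y·(y/x)).
Numerically y/x = 0.466398, so x* = 136/(8.6 + 13.5·0.466398) = 9.1297 and y* = 0.466398·9.1297 = 4.2581.

y* = 4.2581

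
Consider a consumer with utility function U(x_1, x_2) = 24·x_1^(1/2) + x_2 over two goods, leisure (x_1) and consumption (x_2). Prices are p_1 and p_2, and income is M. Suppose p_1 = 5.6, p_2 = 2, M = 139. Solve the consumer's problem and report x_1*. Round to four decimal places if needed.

Set MRS = p_1/p_2: 12·x_1^(−1/2) = p_1/p_2.
Thus x_1* = (12·p_2/p_1)² — independent of M — with the rest of income spent on x_2.
Plugging in: x_1* = (12·2/5.6)² = 18.3673.

x_1* = 18.3673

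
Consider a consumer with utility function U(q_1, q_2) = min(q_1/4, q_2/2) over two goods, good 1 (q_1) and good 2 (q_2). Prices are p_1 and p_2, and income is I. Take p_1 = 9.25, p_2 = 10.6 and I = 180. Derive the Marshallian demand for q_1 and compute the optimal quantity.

Leontief preferences: the optimum is at the kink where q_1/4 = q_2/2, i.e. q_2 = (1/2)·q_1.
Budget: p_1·q_1 + p_2·(1/2)·q_1 = I, so (4·p_1 + 2·p_2)·q_1 = 4·I.
Demand: q_1*(p_1,p_2,I) = 4·I/(4·p_1 + 2·p_2), q_2* = 2·I/(4·p_1 + 2·p_2).
Here 4·9.25 + 2·10.6 = 58.2, giving q_1* = 12.3711.

q_1* = 12.3711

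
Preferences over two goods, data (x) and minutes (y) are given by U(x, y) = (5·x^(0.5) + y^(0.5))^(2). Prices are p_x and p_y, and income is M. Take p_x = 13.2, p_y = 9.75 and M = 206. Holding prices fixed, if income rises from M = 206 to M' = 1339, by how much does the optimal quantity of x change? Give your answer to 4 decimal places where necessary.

With the ratio pinned down, the budget gives x* = M/(p_x + p_y·(y/x)) and y* = (y/x)·x*.
Numerically y/x = 0.073316, so x* = 206/(13.2 + 9.75·0.073316) = 14.8043.
At M' = 1339: x* = 96.2283. Change: 96.2283 − 14.8043 = 81.4239.

Δx* = 81.4239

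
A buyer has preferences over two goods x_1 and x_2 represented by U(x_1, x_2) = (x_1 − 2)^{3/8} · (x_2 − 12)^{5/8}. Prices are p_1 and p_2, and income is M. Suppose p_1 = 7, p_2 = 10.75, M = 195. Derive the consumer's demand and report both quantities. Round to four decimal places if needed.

MRS = (3/5)·(x_2−12)/(x_1−2). Tangency with p_1/p_2 gives x_2−12 = (5/3)·(p_1/p_2)·(x_1−2).
Substituting into the budget: x_1* = 2 + 0.375·(M − 2·p_1 − 12·p_2)/p_1, and x_2* = 12 + 0.625·(…)/p_2.
Discretionary income = 195 − 2·7 − 12·10.75 = 52; x_1* = 2 + 0.375·52/7 = 4.7857; x_2* = 12 + 0.625·52/10.75 = 15.0233.

x_1* = 4.7857, x_2* = 15.0233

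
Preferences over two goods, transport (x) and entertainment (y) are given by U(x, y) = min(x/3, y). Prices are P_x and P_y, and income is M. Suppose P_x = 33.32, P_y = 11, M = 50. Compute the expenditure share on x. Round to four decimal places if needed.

share on x = 0.9009

Leontief preferences: the optimum is at the kink where x/3 = y/1, i.e. y = (1/3)·x.
Budget: P_x·x + P_y·(1/3)·x = M, so (3·P_x + P_y)·x = 3·M.
Demand: x*(P_x,P_y,M) = 3·M/(3·P_x + P_y), y* = M/(3·P_x + P_y).
Here 3·33.32 + 11 = 110.96, giving x* = 1.3518 and y* = 0.4506.
Expenditure on x: 33.32·1.3518 = 45.0433; share = 0.9009.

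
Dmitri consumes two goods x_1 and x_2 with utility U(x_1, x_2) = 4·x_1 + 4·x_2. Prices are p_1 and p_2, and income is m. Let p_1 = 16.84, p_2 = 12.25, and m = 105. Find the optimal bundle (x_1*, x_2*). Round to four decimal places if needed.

Linear utility — the consumer picks whichever good has higher MU/price: 4/16.84 = 0.2375 vs 4/12.25 = 0.3265.
x_2 gives more utility per dollar, so spend all income on x_2: x_2* = m/p_2, x_1* = 0.
Numerically: x_1* = 0, x_2* = 8.5714.

x_1* = 0, x_2* = 8.5714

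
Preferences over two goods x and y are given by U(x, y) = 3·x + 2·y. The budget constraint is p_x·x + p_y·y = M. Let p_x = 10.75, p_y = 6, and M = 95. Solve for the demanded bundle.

x* = 0, y* = 15.8333

y gives more utility per dollar, so spend all income on y: y* = M/p_y, x* = 0.
Numerically: x* = 0, y* = 15.8333.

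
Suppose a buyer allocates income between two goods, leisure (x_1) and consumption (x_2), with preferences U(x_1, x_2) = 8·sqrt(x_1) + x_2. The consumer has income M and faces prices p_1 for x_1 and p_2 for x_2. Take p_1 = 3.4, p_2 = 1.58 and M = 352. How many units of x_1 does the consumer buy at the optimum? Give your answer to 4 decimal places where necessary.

x_1* = 3.4552

Plugging in: x_1* = (4·1.58/3.4)² = 3.4552.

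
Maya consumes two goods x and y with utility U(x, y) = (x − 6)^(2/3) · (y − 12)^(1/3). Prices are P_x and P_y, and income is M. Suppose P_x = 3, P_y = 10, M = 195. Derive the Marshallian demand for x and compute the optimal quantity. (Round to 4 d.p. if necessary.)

x* = 18.6667

This is Cobb-Douglas in (x−6, y−12): tangency gives 2/3·P_y·(y−12) = 1/3·P_x·(x−6).
After buying the subsistence bundle (6, 12), a share 2/3 of the remaining income goes to x: x* = 6 + 2/3·(M − 6P_x − 12P_y)/P_x.
Discretionary income = 195 − 6·3 − 12·10 = 57; x* = 6 + 2/3·57/3 = 18.6667.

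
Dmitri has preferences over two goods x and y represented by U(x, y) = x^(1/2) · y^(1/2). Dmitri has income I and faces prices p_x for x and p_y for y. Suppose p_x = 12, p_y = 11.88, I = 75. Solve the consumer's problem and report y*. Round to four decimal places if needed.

y* = 3.1566

Demand: x*(p_x,p_y,I) = 0.5·I/p_x and y* = 0.5·I/p_y.
At p_x=12, p_y=11.88, I=75: y* = 0.5·75/11.88 = 3.1566.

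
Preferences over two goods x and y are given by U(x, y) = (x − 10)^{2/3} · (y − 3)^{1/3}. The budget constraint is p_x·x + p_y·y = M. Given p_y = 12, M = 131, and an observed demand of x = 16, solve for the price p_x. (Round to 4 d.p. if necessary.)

p_x = 5

Let x' = x−10, y' = y−3. MRS = 2·y'/x' = p_x/p_y.
Substituting into the budget: x* = 10 + 2/3·(M − 10·p_x − 3·p_y)/p_x, and y* = 3 + 1/3·(…)/p_y.
Set x* = 16 in the demand function and solve for p_x: p_x = 5.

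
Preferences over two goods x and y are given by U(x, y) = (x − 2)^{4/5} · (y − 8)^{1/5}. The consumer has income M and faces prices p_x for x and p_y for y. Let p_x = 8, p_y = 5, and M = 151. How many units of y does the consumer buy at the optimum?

Let x' = x−2, y' = y−8. MRS = 4·y'/x' = p_x/p_y.
After buying the subsistence bundle (2, 8), a share 0.8 of the remaining income goes to x: x* = 2 + 0.8·(M − 2p_x − 8p_y)/p_x.
Discretionary income = 151 − 2·8 − 8·5 = 95; y* = 8 + 0.2·95/5 = 11.8.

y* = 11.8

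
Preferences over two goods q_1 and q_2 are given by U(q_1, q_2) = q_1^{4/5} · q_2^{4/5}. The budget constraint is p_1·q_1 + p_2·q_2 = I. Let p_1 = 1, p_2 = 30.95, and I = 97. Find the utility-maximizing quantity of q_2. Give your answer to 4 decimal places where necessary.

MU_q_1/MU_q_2 = (0.8·q_2)/(0.8·q_1); tangency sets this equal to p_1/p_2.
So 0.8·p_2·q_2 = 0.8·p_1·q_1; combined with the budget, a share 0.5 of income goes to q_1.
Demand: q_1*(p_1,p_2,I) = 0.5·I/p_1 and q_2* = 0.5·I/p_2.
At p_1=1, p_2=30.95, I=97: q_2* = 0.5·97/30.95 = 1.567.

q_2* = 1.567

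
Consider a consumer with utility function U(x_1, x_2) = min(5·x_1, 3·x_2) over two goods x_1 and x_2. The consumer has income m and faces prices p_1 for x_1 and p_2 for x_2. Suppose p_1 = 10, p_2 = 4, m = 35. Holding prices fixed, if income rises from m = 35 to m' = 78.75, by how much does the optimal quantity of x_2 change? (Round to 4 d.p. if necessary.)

With perfect complements, no substitution: consume in ratio x_1:x_2 = 3:5.
Budget: p_1·x_1 + p_2·(5/3)·x_1 = m, so (3·p_1 + 5·p_2)·x_1 = 3·m.
Demand: x_1*(p_1,p_2,m) = 3·m/(3·p_1 + 5·p_2), x_2* = 5·m/(3·p_1 + 5·p_2).
Here 3·10 + 5·4 = 50, giving x_2* = 3.5.
At m' = 78.75: x_2* = 7.875. Change: 7.875 − 3.5 = 4.375.

Δx_2* = 4.375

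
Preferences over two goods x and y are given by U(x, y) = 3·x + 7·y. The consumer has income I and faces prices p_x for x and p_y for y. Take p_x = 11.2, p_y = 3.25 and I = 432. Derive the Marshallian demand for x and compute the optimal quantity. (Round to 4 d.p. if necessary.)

x* = 0

Perfect substitutes: compare marginal utility per dollar. 3/p_x vs 7/p_y → 0.2679 vs 2.1538.
y gives more utility per dollar, so spend all income on y: y* = I/p_y, x* = 0.
Numerically: x* = 0, y* = 132.9231.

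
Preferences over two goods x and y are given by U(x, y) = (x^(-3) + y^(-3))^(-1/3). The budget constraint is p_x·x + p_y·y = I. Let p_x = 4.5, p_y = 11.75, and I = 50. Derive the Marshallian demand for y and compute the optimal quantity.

y* = 2.862

MRS = MU_x/MU_y = (y/x)^(4). Set equal to p_x/p_y.
Hence y/x = (p_x/p_y)^(1/(4)), i.e. raised to the 0.25 power.
With the ratio pinned down, the budget gives x* = I/(p_x + p_y·(y/x)) and y* = (y/x)·x*.
Numerically y/x = 0.786672, so x* = 50/(4.5 + 11.75·0.786672) = 3.6381 and y* = 0.786672·3.6381 = 2.862.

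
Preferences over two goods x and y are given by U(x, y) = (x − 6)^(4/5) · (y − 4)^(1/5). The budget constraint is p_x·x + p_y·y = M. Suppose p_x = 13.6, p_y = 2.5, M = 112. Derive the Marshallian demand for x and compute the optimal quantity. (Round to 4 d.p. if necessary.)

This is Cobb-Douglas in (x−6, y−4): tangency gives 0.8·p_y·(y−4) = 0.2·p_x·(x−6).
After buying the subsistence bundle (6, 4), a share 0.8 of the remaining income goes to x: x* = 6 + 0.8·(M − 6p_x − 4p_y)/p_x.
Discretionary income = 112 − 6·13.6 − 4·2.5 = 20.4; x* = 6 + 0.8·20.4/13.6 = 7.2.

x* = 7.2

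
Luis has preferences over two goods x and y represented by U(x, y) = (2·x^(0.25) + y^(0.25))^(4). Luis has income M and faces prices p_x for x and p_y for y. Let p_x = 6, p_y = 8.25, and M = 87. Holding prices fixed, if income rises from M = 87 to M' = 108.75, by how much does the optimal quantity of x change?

Δx* = 2.6716

From the CES first-order condition, 2·(y/x)^(0.75) = p_x/p_y.
Solve for the ratio: y/x = [(1/2)·p_x/p_y]^(4/3).
With the ratio pinned down, the budget gives x* = M/(p_x + p_y·(y/x)) and y* = (y/x)·x*.
Numerically y/x = 0.259551, so x* = 87/(6 + 8.25·0.259551) = 10.6863.
At M' = 108.75: x* = 13.3578. Change: 13.3578 − 10.6863 = 2.6716.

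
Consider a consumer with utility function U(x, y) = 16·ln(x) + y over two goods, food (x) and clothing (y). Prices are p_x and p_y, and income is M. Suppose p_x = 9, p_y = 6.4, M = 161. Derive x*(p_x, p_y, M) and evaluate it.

MU_x = 16/x, MU_y = 1. Tangency: 16/x = p_x/p_y.
So x*(p_x,p_y) = 16·p_y/p_x, independent of income; and y* = (M − 16·p_y)/p_y.
At the given prices: x* = 16·6.4/9 = 11.3778.

x* = 11.3778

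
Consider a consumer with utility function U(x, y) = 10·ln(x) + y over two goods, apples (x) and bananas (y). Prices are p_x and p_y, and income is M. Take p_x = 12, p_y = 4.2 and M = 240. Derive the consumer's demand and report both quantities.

Set MRS = p_x/p_y: (10/x)/1 = p_x/p_y.
So x*(p_x,p_y) = 10·p_y/p_x, independent of income; and y* = (M − 10·p_y)/p_y.
At the given prices: x* = 10·4.2/12 = 3.5, and y* = 47.1429.

x* = 3.5, y* = 47.1429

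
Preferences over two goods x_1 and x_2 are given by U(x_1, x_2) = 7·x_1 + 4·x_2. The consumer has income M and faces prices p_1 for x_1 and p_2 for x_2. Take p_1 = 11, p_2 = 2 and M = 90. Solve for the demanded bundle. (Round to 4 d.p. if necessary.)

Linear utility — the consumer picks whichever good has higher MU/price: 7/11 = 0.6364 vs 4/2 = 2.
x_2 gives more utility per dollar, so spend all income on x_2: x_2* = M/p_2, x_1* = 0.
Numerically: x_1* = 0, x_2* = 45.

x_1* = 0, x_2* = 45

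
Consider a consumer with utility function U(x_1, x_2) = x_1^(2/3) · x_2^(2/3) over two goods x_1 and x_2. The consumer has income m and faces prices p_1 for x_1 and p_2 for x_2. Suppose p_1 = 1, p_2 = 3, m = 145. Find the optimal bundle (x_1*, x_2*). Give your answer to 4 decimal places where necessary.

MU_x_1/MU_x_2 = (2/3·x_2)/(2/3·x_1); tangency sets this equal to p_1/p_2.
So 2/3·p_2·x_2 = 2/3·p_1·x_1; combined with the budget, a share 0.5 of income goes to x_1.
Demand: x_1*(p_1,p_2,m) = 0.5·m/p_1 and x_2* = 0.5·m/p_2.
At p_1=1, p_2=3, m=145: x_1* = 0.5·145/1 = 72.5, x_2* = 24.1667.

x_1* = 72.5, x_2* = 24.1667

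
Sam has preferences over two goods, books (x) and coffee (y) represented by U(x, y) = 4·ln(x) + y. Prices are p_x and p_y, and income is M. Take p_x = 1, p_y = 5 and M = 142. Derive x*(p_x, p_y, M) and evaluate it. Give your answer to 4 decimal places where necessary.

Set MRS = p_x/p_y: (4/x)/1 = p_x/p_y.
So x*(p_x,p_y) = 4·p_y/p_x, independent of income; and y* = (M − 4·p_y)/p_y.
At the given prices: x* = 4·5/1 = 20.

x* = 20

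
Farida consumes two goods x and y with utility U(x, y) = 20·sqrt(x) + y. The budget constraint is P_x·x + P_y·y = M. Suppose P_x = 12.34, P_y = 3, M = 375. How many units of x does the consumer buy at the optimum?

MU_x = 10/√x, MU_y = 1. Tangency: 10/√x = P_x/P_y.
Thus x* = (10·P_y/P_x)² — independent of M — with the rest of income spent on y.
Plugging in: x* = (10·3/12.34)² = 5.9103.

x* = 5.9103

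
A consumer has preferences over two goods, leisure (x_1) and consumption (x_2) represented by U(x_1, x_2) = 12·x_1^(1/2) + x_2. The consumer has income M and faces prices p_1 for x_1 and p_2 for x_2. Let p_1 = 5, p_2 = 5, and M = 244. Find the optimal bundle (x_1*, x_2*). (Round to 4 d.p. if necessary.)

Solve: √x_1 = 6·p_2/p_1, so x_1*(p_1,p_2) = (6·p_2/p_1)², and x_2* = (M − p_1·x_1*)/p_2.
Plugging in: x_1* = (6·5/5)² = 36, x_2* = 12.8.

x_1* = 36, x_2* = 12.8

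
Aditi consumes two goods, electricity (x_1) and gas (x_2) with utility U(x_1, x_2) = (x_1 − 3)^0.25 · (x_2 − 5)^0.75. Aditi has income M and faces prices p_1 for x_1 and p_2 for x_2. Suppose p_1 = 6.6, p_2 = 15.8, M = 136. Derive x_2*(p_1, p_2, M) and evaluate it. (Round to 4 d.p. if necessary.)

x_2* = 6.7658

MRS = (1/3)·(x_2−5)/(x_1−3). Tangency with p_1/p_2 gives x_2−5 = 3·(p_1/p_2)·(x_1−3).
Substituting into the budget: x_1* = 3 + 0.25·(M − 3·p_1 − 5·p_2)/p_1, and x_2* = 5 + 0.75·(…)/p_2.
Discretionary income = 136 − 3·6.6 − 5·15.8 = 37.2; x_2* = 5 + 0.75·37.2/15.8 = 6.7658.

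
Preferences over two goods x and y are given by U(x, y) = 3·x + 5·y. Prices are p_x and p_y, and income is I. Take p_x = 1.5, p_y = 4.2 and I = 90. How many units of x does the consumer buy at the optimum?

Perfect substitutes: compare marginal utility per dollar. 3/p_x vs 5/p_y → 2 vs 1.1905.
x gives more utility per dollar, so spend all income on x: x* = I/p_x, y* = 0.
Numerically: x* = 60, y* = 0.

x* = 60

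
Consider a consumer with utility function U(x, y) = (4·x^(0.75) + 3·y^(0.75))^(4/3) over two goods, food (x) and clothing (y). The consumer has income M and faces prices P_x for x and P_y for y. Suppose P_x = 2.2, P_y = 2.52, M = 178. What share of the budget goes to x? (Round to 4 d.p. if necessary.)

share on x = 0.8261

From the CES first-order condition, (4/3)·(y/x)^(0.25) = P_x/P_y.
Hence y/x = ((3/4)·P_x/P_y)^(1/(0.25)), i.e. raised to the 4 power.
Substitute y = (y/x)·x into the budget: x* = M/(P_x + P_y·(y/x)).
Numerically y/x = 0.183795, so x* = 178/(2.2 + 2.52·0.183795) = 66.8378 and y* = 0.183795·66.8378 = 12.2845.
Expenditure on x: 2.2·66.8378 = 147.0432; share = 0.8261.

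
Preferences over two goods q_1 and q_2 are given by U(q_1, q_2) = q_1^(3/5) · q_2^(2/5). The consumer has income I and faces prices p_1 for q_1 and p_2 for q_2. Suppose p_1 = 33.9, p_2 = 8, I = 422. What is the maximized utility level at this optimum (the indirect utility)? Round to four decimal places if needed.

V = 11.3154

The MRS is (3/2)·q_2/q_1. Set MRS = p_1/p_2.
Rearranging, p_2·q_2 = (2/3)·p_1·q_1. Substituting into the budget gives p_1·q_1·(1 + (2/3)) = I.
Demand: q_1*(p_1,p_2,I) = 0.6·I/p_1 and q_2* = 0.4·I/p_2.
At p_1=33.9, p_2=8, I=422: q_1* = 0.6·422/33.9 = 7.469, q_2* = 21.1.
Utility at the optimum: U(7.469, 21.1) = 11.3154.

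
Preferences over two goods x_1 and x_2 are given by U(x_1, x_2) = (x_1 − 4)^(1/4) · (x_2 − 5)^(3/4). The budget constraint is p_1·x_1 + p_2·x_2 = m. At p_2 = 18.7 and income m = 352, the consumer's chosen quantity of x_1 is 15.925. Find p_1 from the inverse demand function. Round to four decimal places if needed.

This is Cobb-Douglas in (x_1−4, x_2−5): tangency gives 0.25·p_2·(x_2−5) = 0.75·p_1·(x_1−4).
After buying the subsistence bundle (4, 5), a share 0.25 of the remaining income goes to x_1: x_1* = 4 + 0.25·(m − 4p_1 − 5p_2)/p_1.
Set x_1* = 15.925 in the demand function and solve for p_1: p_1 = 5.

p_1 = 5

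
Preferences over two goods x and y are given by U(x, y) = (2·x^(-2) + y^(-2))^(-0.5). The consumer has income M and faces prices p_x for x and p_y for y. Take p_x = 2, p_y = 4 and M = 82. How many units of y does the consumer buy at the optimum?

y* = 11.4289

From the CES first-order condition, 2·(y/x)^(3) = p_x/p_y.
Solve for the ratio: y/x = [(1/2)·p_x/p_y]^(1/3).
Substitute y = (y/x)·x into the budget: x* = M/(p_x + p_y·(y/x)).
Numerically y/x = 0.629961, so x* = 82/(2 + 4·0.629961) = 18.1422 and y* = 0.629961·18.1422 = 11.4289.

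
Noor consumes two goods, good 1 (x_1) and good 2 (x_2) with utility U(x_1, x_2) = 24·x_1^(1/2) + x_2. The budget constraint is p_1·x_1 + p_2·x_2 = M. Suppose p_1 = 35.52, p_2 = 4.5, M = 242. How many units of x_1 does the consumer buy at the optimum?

x_1* = 2.3112

MU_x_1 = 12/√x_1, MU_x_2 = 1. Tangency: 12/√x_1 = p_1/p_2.
Solve: √x_1 = 12·p_2/p_1, so x_1*(p_1,p_2) = (12·p_2/p_1)², and x_2* = (M − p_1·x_1*)/p_2.
Plugging in: x_1* = (12·4.5/35.52)² = 2.3112.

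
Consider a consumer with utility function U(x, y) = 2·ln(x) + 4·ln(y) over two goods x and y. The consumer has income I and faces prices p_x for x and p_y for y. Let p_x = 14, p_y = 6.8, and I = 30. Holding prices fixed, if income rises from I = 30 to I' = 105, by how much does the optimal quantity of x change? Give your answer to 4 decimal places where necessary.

MU_x/MU_y = (2·y)/(4·x); tangency sets this equal to p_x/p_y.
Rearranging, p_y·y = 2·p_x·x. Substituting into the budget gives p_x·x·(1 + 2) = I.
Demand: x*(p_x,p_y,I) = 1/3·I/p_x and y* = 2/3·I/p_y.
At p_x=14, p_y=6.8, I=30: x* = 1/3·30/14 = 0.7143.
At I' = 105: x* = 2.5. Change: 2.5 − 0.7143 = 1.7857.

Δx* = 1.7857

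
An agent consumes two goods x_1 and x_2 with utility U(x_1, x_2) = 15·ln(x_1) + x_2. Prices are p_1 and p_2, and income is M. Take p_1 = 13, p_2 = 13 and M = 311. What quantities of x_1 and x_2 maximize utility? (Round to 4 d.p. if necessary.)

Set MRS = p_1/p_2: (15/x_1)/1 = p_1/p_2.
So x_1*(p_1,p_2) = 15·p_2/p_1, independent of income; and x_2* = (M − 15·p_2)/p_2.
At the given prices: x_1* = 15·13/13 = 15, and x_2* = 8.9231.

x_1* = 15, x_2* = 8.9231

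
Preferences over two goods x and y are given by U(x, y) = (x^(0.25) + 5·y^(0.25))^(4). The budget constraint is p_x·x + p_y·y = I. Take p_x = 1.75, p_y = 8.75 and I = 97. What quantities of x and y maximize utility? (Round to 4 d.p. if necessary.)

x* = 9.2381, y* = 9.2381

From the CES first-order condition, (1/5)·(y/x)^(0.75) = p_x/p_y.
Solve for the ratio: y/x = [5·p_x/p_y]^(4/3).
Substitute y = (y/x)·x into the budget: x* = I/(p_x + p_y·(y/x)).
Numerically y/x = 1, so x* = 97/(1.75 + 8.75·1) = 9.2381 and y* = 1·9.2381 = 9.2381.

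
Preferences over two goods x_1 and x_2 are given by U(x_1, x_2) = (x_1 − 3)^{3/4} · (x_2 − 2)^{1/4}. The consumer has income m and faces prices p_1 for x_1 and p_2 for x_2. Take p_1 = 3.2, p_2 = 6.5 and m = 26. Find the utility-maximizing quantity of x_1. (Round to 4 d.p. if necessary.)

Discretionary income = 26 − 3·3.2 − 2·6.5 = 3.4; x_1* = 3 + 0.75·3.4/3.2 = 3.7969.

x_1* = 3.7969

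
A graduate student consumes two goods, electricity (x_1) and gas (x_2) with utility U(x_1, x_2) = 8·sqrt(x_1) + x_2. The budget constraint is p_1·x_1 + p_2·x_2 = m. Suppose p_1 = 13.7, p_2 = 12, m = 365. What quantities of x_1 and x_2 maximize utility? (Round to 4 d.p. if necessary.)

Set MRS = p_1/p_2: 4·x_1^(−1/2) = p_1/p_2.
Thus x_1* = (4·p_2/p_1)² — independent of m — with the rest of income spent on x_2.
Plugging in: x_1* = (4·12/13.7)² = 12.2756, x_2* = 16.4021.

x_1* = 12.2756, x_2* = 16.4021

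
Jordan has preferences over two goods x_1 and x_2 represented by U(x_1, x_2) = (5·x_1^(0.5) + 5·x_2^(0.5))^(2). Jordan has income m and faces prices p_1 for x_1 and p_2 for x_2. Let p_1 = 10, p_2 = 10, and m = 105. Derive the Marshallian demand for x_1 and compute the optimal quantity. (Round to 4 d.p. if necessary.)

MRS = MU_x_1/MU_x_2 = (x_2/x_1)^(0.5). Set equal to p_1/p_2.
Solve for the ratio: x_2/x_1 = [p_1/p_2]^(2).
With the ratio pinned down, the budget gives x_1* = m/(p_1 + p_2·(x_2/x_1)) and x_2* = (x_2/x_1)·x_1*.
Numerically x_2/x_1 = 1, so x_1* = 105/(10 + 10·1) = 5.25.

x_1* = 5.25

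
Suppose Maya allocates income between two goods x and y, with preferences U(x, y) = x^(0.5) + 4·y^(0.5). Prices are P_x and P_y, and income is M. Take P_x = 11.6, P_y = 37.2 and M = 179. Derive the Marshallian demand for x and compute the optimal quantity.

x* = 2.5765

MRS = MU_x/MU_y = (1/4)·(y/x)^(0.5). Set equal to P_x/P_y.
Hence y/x = (4·P_x/P_y)^(1/(0.5)), i.e. raised to the 2 power.
With the ratio pinned down, the budget gives x* = M/(P_x + P_y·(y/x)) and y* = (y/x)·x*.
Numerically y/x = 1.555787, so x* = 179/(11.6 + 37.2·1.555787) = 2.5765.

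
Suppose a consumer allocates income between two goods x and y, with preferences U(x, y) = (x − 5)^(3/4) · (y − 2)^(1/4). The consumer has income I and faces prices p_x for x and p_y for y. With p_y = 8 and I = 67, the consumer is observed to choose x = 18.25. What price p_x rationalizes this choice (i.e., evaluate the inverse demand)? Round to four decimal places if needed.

Let x' = x−5, y' = y−2. MRS = 3·y'/x' = p_x/p_y.
After buying the subsistence bundle (5, 2), a share 0.75 of the remaining income goes to x: x* = 5 + 0.75·(I − 5p_x − 2p_y)/p_x.
Set x* = 18.25 in the demand function and solve for p_x: p_x = 2.25.

p_x = 2.25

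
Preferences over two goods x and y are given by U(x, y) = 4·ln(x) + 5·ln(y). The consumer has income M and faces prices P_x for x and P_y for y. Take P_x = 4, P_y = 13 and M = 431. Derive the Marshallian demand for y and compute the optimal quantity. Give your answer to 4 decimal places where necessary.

y* = 18.4188

MU_x/MU_y = (4·y)/(5·x); tangency sets this equal to P_x/P_y.
Rearranging, P_y·y = (5/4)·P_x·x. Substituting into the budget gives P_x·x·(1 + (5/4)) = M.
Demand: x*(P_x,P_y,M) = 4/9·M/P_x and y* = 5/9·M/P_y.
At P_x=4, P_y=13, M=431: y* = 5/9·431/13 = 18.4188.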